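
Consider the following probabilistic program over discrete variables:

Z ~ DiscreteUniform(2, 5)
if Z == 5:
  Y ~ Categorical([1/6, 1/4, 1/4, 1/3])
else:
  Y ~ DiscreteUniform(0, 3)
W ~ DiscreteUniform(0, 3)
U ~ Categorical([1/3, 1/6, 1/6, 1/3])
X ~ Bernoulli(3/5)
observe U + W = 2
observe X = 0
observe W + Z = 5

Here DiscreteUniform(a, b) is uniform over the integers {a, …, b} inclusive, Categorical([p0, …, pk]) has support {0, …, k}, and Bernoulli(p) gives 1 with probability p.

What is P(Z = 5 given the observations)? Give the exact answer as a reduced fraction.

Enumerate traces; 12 have nonzero weight after conditioning:
  (Z=3, Y=0, W=2, U=0, X=0) weight 1/480
  (Z=3, Y=1, W=2, U=0, X=0) weight 1/480
  (Z=3, Y=2, W=2, U=0, X=0) weight 1/480
  (Z=3, Y=3, W=2, U=0, X=0) weight 1/480
  (Z=4, Y=0, W=1, U=1, X=0) weight 1/960
  (Z=4, Y=1, W=1, U=1, X=0) weight 1/960
  (Z=4, Y=2, W=1, U=1, X=0) weight 1/960
  (Z=4, Y=3, W=1, U=1, X=0) weight 1/960
  (Z=5, Y=0, W=0, U=2, X=0) weight 1/1440
  … 3 more
Group by Z:
  weight(Z=3) = 1/120
  weight(Z=4) = 1/240
  weight(Z=5) = 1/240
Total weight = 1/120 + 1/240 + 1/240 = 1/60
P(Z=3 | obs) = 1/120 / 1/60 = 1/2
P(Z=4 | obs) = 1/240 / 1/60 = 1/4
P(Z=5 | obs) = 1/240 / 1/60 = 1/4

P(Z = 5 | obs) = 1/4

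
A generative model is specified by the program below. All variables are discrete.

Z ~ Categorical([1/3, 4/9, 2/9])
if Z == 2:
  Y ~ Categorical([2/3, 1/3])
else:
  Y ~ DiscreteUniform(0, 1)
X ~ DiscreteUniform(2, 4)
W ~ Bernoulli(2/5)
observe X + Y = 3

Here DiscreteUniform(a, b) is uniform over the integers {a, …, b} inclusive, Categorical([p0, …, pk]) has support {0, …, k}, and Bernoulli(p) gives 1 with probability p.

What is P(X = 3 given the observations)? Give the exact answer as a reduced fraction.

Enumerate traces; 12 have nonzero weight after conditioning:
  (Z=0, Y=0, X=3, W=0) weight 1/30
  (Z=0, Y=0, X=3, W=1) weight 1/45
  (Z=0, Y=1, X=2, W=0) weight 1/30
  (Z=0, Y=1, X=2, W=1) weight 1/45
  (Z=1, Y=0, X=3, W=0) weight 2/45
  (Z=1, Y=0, X=3, W=1) weight 4/135
  (Z=1, Y=1, X=2, W=0) weight 2/45
  (Z=1, Y=1, X=2, W=1) weight 4/135
  … 4 more
Group by X:
  weight(X=2) = 25/162
  weight(X=3) = 29/162
Total weight = 25/162 + 29/162 = 1/3
P(X=2 | obs) = 25/162 / 1/3 = 25/54
P(X=3 | obs) = 29/162 / 1/3 = 29/54

P(X = 3 | obs) = 29/54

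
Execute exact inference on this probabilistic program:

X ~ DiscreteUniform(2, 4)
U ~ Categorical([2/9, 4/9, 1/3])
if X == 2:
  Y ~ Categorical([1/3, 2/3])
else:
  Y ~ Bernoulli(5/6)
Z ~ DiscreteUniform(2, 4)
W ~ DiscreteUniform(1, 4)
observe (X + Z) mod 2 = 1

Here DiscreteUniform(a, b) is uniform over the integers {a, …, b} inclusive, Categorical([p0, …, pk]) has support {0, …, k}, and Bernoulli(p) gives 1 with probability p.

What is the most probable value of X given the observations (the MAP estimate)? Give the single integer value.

Enumerate traces; 96 have nonzero weight after conditioning:
  (X=2, U=0, Y=0, Z=3, W=1) weight 1/486
  (X=2, U=0, Y=0, Z=3, W=2) weight 1/486
  (X=2, U=0, Y=0, Z=3, W=3) weight 1/486
  (X=2, U=0, Y=0, Z=3, W=4) weight 1/486
  (X=2, U=0, Y=1, Z=3, W=1) weight 1/243
  (X=2, U=0, Y=1, Z=3, W=2) weight 1/243
  (X=2, U=0, Y=1, Z=3, W=3) weight 1/243
  (X=2, U=0, Y=1, Z=3, W=4) weight 1/243
  (X=3, U=0, Y=0, Z=2, W=1) weight 1/972
  (X=4, U=0, Y=0, Z=3, W=1) weight 1/972
  … 86 more
Group by X:
  weight(X=2) = 1/9
  weight(X=3) = 2/9
  weight(X=4) = 1/9
Total weight = 1/9 + 2/9 + 1/9 = 4/9
P(X=2 | obs) = 1/9 / 4/9 = 1/4
P(X=3 | obs) = 2/9 / 4/9 = 1/2
P(X=4 | obs) = 1/9 / 4/9 = 1/4
argmax = 3

argmax_v P(X = v | obs) = 3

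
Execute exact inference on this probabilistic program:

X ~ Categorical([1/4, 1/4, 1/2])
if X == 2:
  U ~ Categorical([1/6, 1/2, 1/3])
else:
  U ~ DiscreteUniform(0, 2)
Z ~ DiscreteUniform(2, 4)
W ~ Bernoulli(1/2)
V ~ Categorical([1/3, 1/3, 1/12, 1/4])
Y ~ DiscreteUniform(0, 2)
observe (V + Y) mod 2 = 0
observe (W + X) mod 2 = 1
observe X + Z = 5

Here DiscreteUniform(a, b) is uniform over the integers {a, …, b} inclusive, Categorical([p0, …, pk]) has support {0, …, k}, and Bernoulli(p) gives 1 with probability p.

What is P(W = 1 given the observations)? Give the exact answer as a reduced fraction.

Enumerate traces; 36 have nonzero weight after conditioning:
  (X=1, U=0, Z=4, W=0, V=0, Y=0) weight 1/648
  (X=1, U=0, Z=4, W=0, V=0, Y=2) weight 1/648
  (X=1, U=0, Z=4, W=0, V=1, Y=1) weight 1/648
  (X=1, U=0, Z=4, W=0, V=2, Y=0) weight 1/2592
  (X=1, U=0, Z=4, W=0, V=2, Y=2) weight 1/2592
  (X=1, U=0, Z=4, W=0, V=3, Y=1) weight 1/864
  (X=1, U=1, Z=4, W=0, V=0, Y=0) weight 1/648
  (X=1, U=1, Z=4, W=0, V=0, Y=2) weight 1/648
  (X=2, U=0, Z=3, W=1, V=0, Y=0) weight 1/648
  … 27 more
Group by W:
  weight(W=0) = 17/864
  weight(W=1) = 17/432
Total weight = 17/864 + 17/432 = 17/288
P(W=0 | obs) = 17/864 / 17/288 = 1/3
P(W=1 | obs) = 17/432 / 17/288 = 2/3

P(W = 1 | obs) = 2/3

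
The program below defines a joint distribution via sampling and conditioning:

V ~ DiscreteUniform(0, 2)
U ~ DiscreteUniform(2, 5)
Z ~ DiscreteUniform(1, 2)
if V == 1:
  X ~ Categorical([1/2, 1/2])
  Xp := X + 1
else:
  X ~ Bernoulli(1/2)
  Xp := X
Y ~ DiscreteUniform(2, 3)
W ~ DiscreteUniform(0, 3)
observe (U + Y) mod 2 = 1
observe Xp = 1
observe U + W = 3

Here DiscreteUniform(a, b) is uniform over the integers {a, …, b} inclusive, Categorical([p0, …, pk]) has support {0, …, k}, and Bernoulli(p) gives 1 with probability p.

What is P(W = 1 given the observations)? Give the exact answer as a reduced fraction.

Enumerate traces; 12 have nonzero weight after conditioning:
  (V=0, U=2, Z=1, X=1, Y=3, W=1) weight 1/384
  (V=0, U=2, Z=2, X=1, Y=3, W=1) weight 1/384
  (V=0, U=3, Z=1, X=1, Y=2, W=0) weight 1/384
  (V=0, U=3, Z=2, X=1, Y=2, W=0) weight 1/384
  (V=1, U=2, Z=1, X=0, Y=3, W=1) weight 1/384
  (V=1, U=2, Z=2, X=0, Y=3, W=1) weight 1/384
  (V=1, U=3, Z=1, X=0, Y=2, W=0) weight 1/384
  (V=1, U=3, Z=2, X=0, Y=2, W=0) weight 1/384
  … 4 more
Group by W:
  weight(W=0) = 1/64
  weight(W=1) = 1/64
Total weight = 1/64 + 1/64 = 1/32
P(W=0 | obs) = 1/64 / 1/32 = 1/2
P(W=1 | obs) = 1/64 / 1/32 = 1/2

P(W = 1 | obs) = 1/2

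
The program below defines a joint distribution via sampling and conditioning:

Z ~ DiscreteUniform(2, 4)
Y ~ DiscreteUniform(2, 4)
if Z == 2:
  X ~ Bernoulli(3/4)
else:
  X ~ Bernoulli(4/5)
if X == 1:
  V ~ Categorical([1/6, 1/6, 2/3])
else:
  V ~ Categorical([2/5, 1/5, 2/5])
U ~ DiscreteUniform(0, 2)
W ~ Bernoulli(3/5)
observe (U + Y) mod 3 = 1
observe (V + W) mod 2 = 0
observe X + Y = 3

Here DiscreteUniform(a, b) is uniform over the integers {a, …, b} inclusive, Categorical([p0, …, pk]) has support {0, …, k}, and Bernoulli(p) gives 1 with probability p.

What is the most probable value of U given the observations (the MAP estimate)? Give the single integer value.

argmax_v P(U = v | obs) = 2

Enumerate traces; 18 have nonzero weight after conditioning:
  (Z=2, Y=2, X=1, V=0, U=2, W=0) weight 1/540
  (Z=2, Y=2, X=1, V=1, U=2, W=1) weight 1/360
  (Z=2, Y=2, X=1, V=2, U=2, W=0) weight 1/135
  (Z=2, Y=3, X=0, V=0, U=1, W=0) weight 1/675
  (Z=2, Y=3, X=0, V=1, U=1, W=1) weight 1/900
  (Z=2, Y=3, X=0, V=2, U=1, W=0) weight 1/675
  (Z=3, Y=2, X=1, V=0, U=2, W=0) weight 4/2025
  (Z=3, Y=2, X=1, V=1, U=2, W=1) weight 2/675
  … 10 more
Group by U:
  weight(U=1) = 143/13500
  weight(U=2) = 611/16200
Total weight = 143/13500 + 611/16200 = 3913/81000
P(U=1 | obs) = 143/13500 / 3913/81000 = 66/301
P(U=2 | obs) = 611/16200 / 3913/81000 = 235/301
argmax = 2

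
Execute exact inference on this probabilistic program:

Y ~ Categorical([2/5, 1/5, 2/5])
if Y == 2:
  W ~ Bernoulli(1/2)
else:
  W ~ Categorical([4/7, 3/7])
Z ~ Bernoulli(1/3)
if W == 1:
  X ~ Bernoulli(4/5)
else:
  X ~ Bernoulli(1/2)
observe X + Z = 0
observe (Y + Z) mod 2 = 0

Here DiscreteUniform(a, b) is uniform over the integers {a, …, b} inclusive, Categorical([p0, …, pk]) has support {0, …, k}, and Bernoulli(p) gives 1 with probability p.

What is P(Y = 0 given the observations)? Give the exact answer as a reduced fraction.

Enumerate traces; 4 have nonzero weight after conditioning:
  (Y=0, W=0, Z=0, X=0) weight 8/105
  (Y=0, W=1, Z=0, X=0) weight 4/175
  (Y=2, W=0, Z=0, X=0) weight 1/15
  (Y=2, W=1, Z=0, X=0) weight 2/75
Group by Y:
  weight(Y=0) = 52/525
  weight(Y=2) = 7/75
Total weight = 52/525 + 7/75 = 101/525
P(Y=0 | obs) = 52/525 / 101/525 = 52/101
P(Y=2 | obs) = 7/75 / 101/525 = 49/101

P(Y = 0 | obs) = 52/101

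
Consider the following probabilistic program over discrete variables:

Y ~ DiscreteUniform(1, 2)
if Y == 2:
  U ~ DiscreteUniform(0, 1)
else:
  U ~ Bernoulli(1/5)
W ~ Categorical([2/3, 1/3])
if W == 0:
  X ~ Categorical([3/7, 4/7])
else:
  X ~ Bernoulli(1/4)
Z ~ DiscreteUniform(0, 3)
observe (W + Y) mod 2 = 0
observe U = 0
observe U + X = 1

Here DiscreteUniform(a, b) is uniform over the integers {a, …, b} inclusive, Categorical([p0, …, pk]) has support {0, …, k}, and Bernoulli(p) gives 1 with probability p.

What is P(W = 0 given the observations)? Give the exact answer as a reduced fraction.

Enumerate traces; 8 have nonzero weight after conditioning:
  (Y=1, U=0, W=1, X=1, Z=0) weight 1/120
  (Y=1, U=0, W=1, X=1, Z=1) weight 1/120
  (Y=1, U=0, W=1, X=1, Z=2) weight 1/120
  (Y=1, U=0, W=1, X=1, Z=3) weight 1/120
  (Y=2, U=0, W=0, X=1, Z=0) weight 1/42
  (Y=2, U=0, W=0, X=1, Z=1) weight 1/42
  (Y=2, U=0, W=0, X=1, Z=2) weight 1/42
  (Y=2, U=0, W=0, X=1, Z=3) weight 1/42
Group by W:
  weight(W=0) = 2/21
  weight(W=1) = 1/30
Total weight = 2/21 + 1/30 = 9/70
P(W=0 | obs) = 2/21 / 9/70 = 20/27
P(W=1 | obs) = 1/30 / 9/70 = 7/27

P(W = 0 | obs) = 20/27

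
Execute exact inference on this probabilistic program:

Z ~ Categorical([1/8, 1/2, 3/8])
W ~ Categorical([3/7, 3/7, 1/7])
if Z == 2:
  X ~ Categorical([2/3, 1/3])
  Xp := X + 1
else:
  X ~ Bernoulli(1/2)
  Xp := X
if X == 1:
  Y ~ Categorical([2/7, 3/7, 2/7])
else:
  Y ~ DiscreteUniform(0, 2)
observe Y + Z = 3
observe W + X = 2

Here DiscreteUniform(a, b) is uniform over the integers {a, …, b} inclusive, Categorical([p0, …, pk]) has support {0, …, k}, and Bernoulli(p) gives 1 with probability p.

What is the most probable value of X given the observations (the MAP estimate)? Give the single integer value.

Enumerate traces; 4 have nonzero weight after conditioning:
  (Z=1, W=1, X=1, Y=2) weight 3/98
  (Z=1, W=2, X=0, Y=2) weight 1/84
  (Z=2, W=1, X=1, Y=1) weight 9/392
  (Z=2, W=2, X=0, Y=1) weight 1/84
Group by X:
  weight(X=0) = 1/42
  weight(X=1) = 3/56
Total weight = 1/42 + 3/56 = 13/168
P(X=0 | obs) = 1/42 / 13/168 = 4/13
P(X=1 | obs) = 3/56 / 13/168 = 9/13
argmax = 1

argmax_v P(X = v | obs) = 1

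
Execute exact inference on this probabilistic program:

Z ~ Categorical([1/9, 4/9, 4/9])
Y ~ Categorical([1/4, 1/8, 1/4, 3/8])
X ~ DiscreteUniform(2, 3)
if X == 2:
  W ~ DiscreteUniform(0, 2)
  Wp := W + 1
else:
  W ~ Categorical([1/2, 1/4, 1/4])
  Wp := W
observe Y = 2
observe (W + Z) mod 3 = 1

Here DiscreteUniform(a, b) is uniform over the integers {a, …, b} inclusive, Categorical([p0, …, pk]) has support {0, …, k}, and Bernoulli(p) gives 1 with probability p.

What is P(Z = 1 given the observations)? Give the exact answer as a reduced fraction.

P(Z = 1 | obs) = 8/15

Enumerate traces; 6 have nonzero weight after conditioning:
  (Z=0, Y=2, X=2, W=1) weight 1/216
  (Z=0, Y=2, X=3, W=1) weight 1/288
  (Z=1, Y=2, X=2, W=0) weight 1/54
  (Z=1, Y=2, X=3, W=0) weight 1/36
  (Z=2, Y=2, X=2, W=2) weight 1/54
  (Z=2, Y=2, X=3, W=2) weight 1/72
Group by Z:
  weight(Z=0) = 7/864
  weight(Z=1) = 5/108
  weight(Z=2) = 7/216
Total weight = 7/864 + 5/108 + 7/216 = 25/288
P(Z=0 | obs) = 7/864 / 25/288 = 7/75
P(Z=1 | obs) = 5/108 / 25/288 = 8/15
P(Z=2 | obs) = 7/216 / 25/288 = 28/75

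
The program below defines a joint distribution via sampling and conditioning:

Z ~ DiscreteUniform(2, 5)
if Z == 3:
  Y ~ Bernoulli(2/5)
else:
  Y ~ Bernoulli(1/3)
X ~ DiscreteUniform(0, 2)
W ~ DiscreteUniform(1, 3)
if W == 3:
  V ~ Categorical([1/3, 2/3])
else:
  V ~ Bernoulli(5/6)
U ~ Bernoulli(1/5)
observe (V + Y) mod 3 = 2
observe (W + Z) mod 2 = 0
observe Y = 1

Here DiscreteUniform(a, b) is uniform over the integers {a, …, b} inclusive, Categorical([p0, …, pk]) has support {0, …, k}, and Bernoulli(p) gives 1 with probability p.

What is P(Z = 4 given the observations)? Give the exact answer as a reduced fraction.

P(Z = 4 | obs) = 25/149

Enumerate traces; 36 have nonzero weight after conditioning:
  (Z=2, Y=1, X=0, W=2, V=1, U=0) weight 1/162
  (Z=2, Y=1, X=0, W=2, V=1, U=1) weight 1/648
  (Z=2, Y=1, X=1, W=2, V=1, U=0) weight 1/162
  (Z=2, Y=1, X=1, W=2, V=1, U=1) weight 1/648
  (Z=2, Y=1, X=2, W=2, V=1, U=0) weight 1/162
  (Z=2, Y=1, X=2, W=2, V=1, U=1) weight 1/648
  (Z=3, Y=1, X=0, W=1, V=1, U=0) weight 1/135
  (Z=3, Y=1, X=0, W=1, V=1, U=1) weight 1/540
  (Z=4, Y=1, X=0, W=2, V=1, U=0) weight 1/162
  (Z=5, Y=1, X=0, W=1, V=1, U=0) weight 1/162
  … 26 more
Group by Z:
  weight(Z=2) = 5/216
  weight(Z=3) = 1/20
  weight(Z=4) = 5/216
  weight(Z=5) = 1/24
Total weight = 5/216 + 1/20 + 5/216 + 1/24 = 149/1080
P(Z=2 | obs) = 5/216 / 149/1080 = 25/149
P(Z=3 | obs) = 1/20 / 149/1080 = 54/149
P(Z=4 | obs) = 5/216 / 149/1080 = 25/149
P(Z=5 | obs) = 1/24 / 149/1080 = 45/149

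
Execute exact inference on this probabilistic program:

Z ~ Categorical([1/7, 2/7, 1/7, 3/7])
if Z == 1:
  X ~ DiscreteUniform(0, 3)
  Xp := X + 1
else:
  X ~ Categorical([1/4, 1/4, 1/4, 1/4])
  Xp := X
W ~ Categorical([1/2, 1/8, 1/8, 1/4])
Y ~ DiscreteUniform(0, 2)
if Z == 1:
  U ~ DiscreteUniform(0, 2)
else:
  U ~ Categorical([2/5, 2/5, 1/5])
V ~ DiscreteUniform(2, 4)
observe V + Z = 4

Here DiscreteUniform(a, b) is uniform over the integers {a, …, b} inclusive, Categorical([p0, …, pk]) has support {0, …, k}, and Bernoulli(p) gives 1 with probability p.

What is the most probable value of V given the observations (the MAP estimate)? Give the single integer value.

argmax_v P(V = v | obs) = 3

Enumerate traces; 432 have nonzero weight after conditioning:
  (Z=0, X=0, W=0, Y=0, U=0, V=4) weight 1/1260
  (Z=0, X=0, W=0, Y=0, U=1, V=4) weight 1/1260
  (Z=0, X=0, W=0, Y=0, U=2, V=4) weight 1/2520
  (Z=0, X=0, W=0, Y=1, U=0, V=4) weight 1/1260
  (Z=0, X=0, W=0, Y=1, U=1, V=4) weight 1/1260
  (Z=0, X=0, W=0, Y=1, U=2, V=4) weight 1/2520
  (Z=0, X=0, W=0, Y=2, U=0, V=4) weight 1/1260
  (Z=0, X=0, W=0, Y=2, U=1, V=4) weight 1/1260
  (Z=1, X=0, W=0, Y=0, U=0, V=3) weight 1/756
  (Z=2, X=0, W=0, Y=0, U=0, V=2) weight 1/1260
  … 422 more
Group by V:
  weight(V=2) = 1/21
  weight(V=3) = 2/21
  weight(V=4) = 1/21
Total weight = 1/21 + 2/21 + 1/21 = 4/21
P(V=2 | obs) = 1/21 / 4/21 = 1/4
P(V=3 | obs) = 2/21 / 4/21 = 1/2
P(V=4 | obs) = 1/21 / 4/21 = 1/4
argmax = 3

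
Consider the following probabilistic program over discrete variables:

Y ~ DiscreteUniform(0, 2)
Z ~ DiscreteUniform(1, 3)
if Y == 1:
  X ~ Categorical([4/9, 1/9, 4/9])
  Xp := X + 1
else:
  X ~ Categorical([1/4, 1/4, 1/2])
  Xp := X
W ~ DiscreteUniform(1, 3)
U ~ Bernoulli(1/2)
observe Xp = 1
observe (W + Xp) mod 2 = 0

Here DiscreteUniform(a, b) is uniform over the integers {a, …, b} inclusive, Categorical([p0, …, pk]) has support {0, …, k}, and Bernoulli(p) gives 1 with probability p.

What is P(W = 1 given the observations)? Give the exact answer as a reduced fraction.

Enumerate traces; 36 have nonzero weight after conditioning:
  (Y=0, Z=1, X=1, W=1, U=0) weight 1/216
  (Y=0, Z=1, X=1, W=1, U=1) weight 1/216
  (Y=0, Z=1, X=1, W=3, U=0) weight 1/216
  (Y=0, Z=1, X=1, W=3, U=1) weight 1/216
  (Y=0, Z=2, X=1, W=1, U=0) weight 1/216
  (Y=0, Z=2, X=1, W=1, U=1) weight 1/216
  (Y=0, Z=2, X=1, W=3, U=0) weight 1/216
  (Y=0, Z=2, X=1, W=3, U=1) weight 1/216
  … 28 more
Group by W:
  weight(W=1) = 17/162
  weight(W=3) = 17/162
Total weight = 17/162 + 17/162 = 17/81
P(W=1 | obs) = 17/162 / 17/81 = 1/2
P(W=3 | obs) = 17/162 / 17/81 = 1/2

P(W = 1 | obs) = 1/2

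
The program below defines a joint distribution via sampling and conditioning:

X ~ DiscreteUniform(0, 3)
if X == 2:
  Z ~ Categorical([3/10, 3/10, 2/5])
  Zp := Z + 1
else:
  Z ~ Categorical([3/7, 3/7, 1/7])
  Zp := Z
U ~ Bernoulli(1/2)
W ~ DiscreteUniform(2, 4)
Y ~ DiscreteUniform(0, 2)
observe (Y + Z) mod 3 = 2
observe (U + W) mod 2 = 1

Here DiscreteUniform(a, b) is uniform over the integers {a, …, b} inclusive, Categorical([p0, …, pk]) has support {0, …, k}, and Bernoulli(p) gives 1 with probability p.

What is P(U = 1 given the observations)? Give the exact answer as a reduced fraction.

Enumerate traces; 36 have nonzero weight after conditioning:
  (X=0, Z=0, U=0, W=3, Y=2) weight 1/168
  (X=0, Z=0, U=1, W=2, Y=2) weight 1/168
  (X=0, Z=0, U=1, W=4, Y=2) weight 1/168
  (X=0, Z=1, U=0, W=3, Y=1) weight 1/168
  (X=0, Z=1, U=1, W=2, Y=1) weight 1/168
  (X=0, Z=1, U=1, W=4, Y=1) weight 1/168
  (X=0, Z=2, U=0, W=3, Y=0) weight 1/504
  (X=0, Z=2, U=1, W=2, Y=0) weight 1/504
  … 28 more
Group by U:
  weight(U=0) = 1/18
  weight(U=1) = 1/9
Total weight = 1/18 + 1/9 = 1/6
P(U=0 | obs) = 1/18 / 1/6 = 1/3
P(U=1 | obs) = 1/9 / 1/6 = 2/3

P(U = 1 | obs) = 2/3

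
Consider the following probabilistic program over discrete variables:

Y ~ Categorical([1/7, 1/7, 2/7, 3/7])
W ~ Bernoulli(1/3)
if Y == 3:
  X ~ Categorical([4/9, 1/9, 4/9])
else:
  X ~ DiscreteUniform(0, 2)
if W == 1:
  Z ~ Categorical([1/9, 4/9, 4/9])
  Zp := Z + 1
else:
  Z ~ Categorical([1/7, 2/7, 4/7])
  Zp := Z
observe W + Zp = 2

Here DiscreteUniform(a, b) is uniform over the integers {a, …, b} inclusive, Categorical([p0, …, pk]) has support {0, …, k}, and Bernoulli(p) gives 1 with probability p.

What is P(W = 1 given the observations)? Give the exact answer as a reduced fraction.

Enumerate traces; 24 have nonzero weight after conditioning:
  (Y=0, W=0, X=0, Z=2) weight 8/441
  (Y=0, W=0, X=1, Z=2) weight 8/441
  (Y=0, W=0, X=2, Z=2) weight 8/441
  (Y=0, W=1, X=0, Z=0) weight 1/567
  (Y=0, W=1, X=1, Z=0) weight 1/567
  (Y=0, W=1, X=2, Z=0) weight 1/567
  (Y=1, W=0, X=0, Z=2) weight 8/441
  (Y=1, W=0, X=1, Z=2) weight 8/441
  … 16 more
Group by W:
  weight(W=0) = 8/21
  weight(W=1) = 1/27
Total weight = 8/21 + 1/27 = 79/189
P(W=0 | obs) = 8/21 / 79/189 = 72/79
P(W=1 | obs) = 1/27 / 79/189 = 7/79

P(W = 1 | obs) = 7/79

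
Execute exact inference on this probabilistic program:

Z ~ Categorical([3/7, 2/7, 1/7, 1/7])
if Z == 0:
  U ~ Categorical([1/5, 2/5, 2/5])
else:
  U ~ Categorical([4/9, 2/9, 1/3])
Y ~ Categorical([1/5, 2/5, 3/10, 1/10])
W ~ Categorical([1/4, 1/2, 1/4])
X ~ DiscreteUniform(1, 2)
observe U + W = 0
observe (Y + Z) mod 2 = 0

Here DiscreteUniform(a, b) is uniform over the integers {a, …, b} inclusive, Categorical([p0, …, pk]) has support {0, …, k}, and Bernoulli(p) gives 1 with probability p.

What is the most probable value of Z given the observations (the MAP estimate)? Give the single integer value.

Enumerate traces; 16 have nonzero weight after conditioning:
  (Z=0, U=0, Y=0, W=0, X=1) weight 3/1400
  (Z=0, U=0, Y=0, W=0, X=2) weight 3/1400
  (Z=0, U=0, Y=2, W=0, X=1) weight 9/2800
  (Z=0, U=0, Y=2, W=0, X=2) weight 9/2800
  (Z=1, U=0, Y=1, W=0, X=1) weight 2/315
  (Z=1, U=0, Y=1, W=0, X=2) weight 2/315
  (Z=1, U=0, Y=3, W=0, X=1) weight 1/630
  (Z=1, U=0, Y=3, W=0, X=2) weight 1/630
  (Z=2, U=0, Y=0, W=0, X=1) weight 1/630
  (Z=3, U=0, Y=1, W=0, X=1) weight 1/315
  … 6 more
Group by Z:
  weight(Z=0) = 3/280
  weight(Z=1) = 1/63
  weight(Z=2) = 1/126
  weight(Z=3) = 1/126
Total weight = 3/280 + 1/63 + 1/126 + 1/126 = 107/2520
P(Z=0 | obs) = 3/280 / 107/2520 = 27/107
P(Z=1 | obs) = 1/63 / 107/2520 = 40/107
P(Z=2 | obs) = 1/126 / 107/2520 = 20/107
P(Z=3 | obs) = 1/126 / 107/2520 = 20/107
argmax = 1

argmax_v P(Z = v | obs) = 1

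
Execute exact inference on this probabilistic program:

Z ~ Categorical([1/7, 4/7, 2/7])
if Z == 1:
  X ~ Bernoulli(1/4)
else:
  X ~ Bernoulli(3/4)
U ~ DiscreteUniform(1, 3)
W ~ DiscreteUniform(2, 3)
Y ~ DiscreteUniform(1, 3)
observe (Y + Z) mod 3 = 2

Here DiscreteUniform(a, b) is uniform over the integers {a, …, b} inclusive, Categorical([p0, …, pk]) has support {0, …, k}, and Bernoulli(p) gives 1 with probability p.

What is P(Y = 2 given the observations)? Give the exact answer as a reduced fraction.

P(Y = 2 | obs) = 1/7

Enumerate traces; 36 have nonzero weight after conditioning:
  (Z=0, X=0, U=1, W=2, Y=2) weight 1/504
  (Z=0, X=0, U=1, W=3, Y=2) weight 1/504
  (Z=0, X=0, U=2, W=2, Y=2) weight 1/504
  (Z=0, X=0, U=2, W=3, Y=2) weight 1/504
  (Z=0, X=0, U=3, W=2, Y=2) weight 1/504
  (Z=0, X=0, U=3, W=3, Y=2) weight 1/504
  (Z=0, X=1, U=1, W=2, Y=2) weight 1/168
  (Z=0, X=1, U=1, W=3, Y=2) weight 1/168
  (Z=1, X=0, U=1, W=2, Y=1) weight 1/42
  (Z=2, X=0, U=1, W=2, Y=3) weight 1/252
  … 26 more
Group by Y:
  weight(Y=1) = 4/21
  weight(Y=2) = 1/21
  weight(Y=3) = 2/21
Total weight = 4/21 + 1/21 + 2/21 = 1/3
P(Y=1 | obs) = 4/21 / 1/3 = 4/7
P(Y=2 | obs) = 1/21 / 1/3 = 1/7
P(Y=3 | obs) = 2/21 / 1/3 = 2/7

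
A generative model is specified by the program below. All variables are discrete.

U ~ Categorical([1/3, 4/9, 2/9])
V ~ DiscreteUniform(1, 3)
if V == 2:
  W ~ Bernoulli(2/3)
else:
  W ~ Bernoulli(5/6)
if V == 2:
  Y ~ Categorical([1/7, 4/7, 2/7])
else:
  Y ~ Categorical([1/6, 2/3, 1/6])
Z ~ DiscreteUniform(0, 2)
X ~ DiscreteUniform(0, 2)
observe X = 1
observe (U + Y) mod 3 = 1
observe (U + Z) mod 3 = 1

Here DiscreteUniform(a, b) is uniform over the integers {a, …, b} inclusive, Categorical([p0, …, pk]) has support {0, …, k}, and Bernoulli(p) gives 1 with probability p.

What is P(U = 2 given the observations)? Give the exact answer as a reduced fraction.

P(U = 2 | obs) = 13/93

Enumerate traces; 18 have nonzero weight after conditioning:
  (U=0, V=1, W=0, Y=1, Z=1, X=1) weight 1/729
  (U=0, V=1, W=1, Y=1, Z=1, X=1) weight 5/729
  (U=0, V=2, W=0, Y=1, Z=1, X=1) weight 4/1701
  (U=0, V=2, W=1, Y=1, Z=1, X=1) weight 8/1701
  (U=0, V=3, W=0, Y=1, Z=1, X=1) weight 1/729
  (U=0, V=3, W=1, Y=1, Z=1, X=1) weight 5/729
  (U=1, V=1, W=0, Y=0, Z=0, X=1) weight 1/2187
  (U=1, V=1, W=1, Y=0, Z=0, X=1) weight 5/2187
  (U=2, V=1, W=0, Y=2, Z=2, X=1) weight 1/4374
  … 9 more
Group by U:
  weight(U=0) = 40/1701
  weight(U=1) = 40/5103
  weight(U=2) = 26/5103
Total weight = 40/1701 + 40/5103 + 26/5103 = 62/1701
P(U=0 | obs) = 40/1701 / 62/1701 = 20/31
P(U=1 | obs) = 40/5103 / 62/1701 = 20/93
P(U=2 | obs) = 26/5103 / 62/1701 = 13/93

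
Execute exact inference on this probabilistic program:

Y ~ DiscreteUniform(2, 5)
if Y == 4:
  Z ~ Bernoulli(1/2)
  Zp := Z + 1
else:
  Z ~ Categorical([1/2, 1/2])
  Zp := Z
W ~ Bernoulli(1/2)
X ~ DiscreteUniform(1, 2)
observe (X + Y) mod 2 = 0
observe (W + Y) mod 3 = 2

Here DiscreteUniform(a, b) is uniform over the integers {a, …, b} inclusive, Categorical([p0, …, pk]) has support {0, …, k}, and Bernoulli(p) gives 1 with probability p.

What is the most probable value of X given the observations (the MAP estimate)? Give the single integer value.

Enumerate traces; 6 have nonzero weight after conditioning:
  (Y=2, Z=0, W=0, X=2) weight 1/32
  (Y=2, Z=1, W=0, X=2) weight 1/32
  (Y=4, Z=0, W=1, X=2) weight 1/32
  (Y=4, Z=1, W=1, X=2) weight 1/32
  (Y=5, Z=0, W=0, X=1) weight 1/32
  (Y=5, Z=1, W=0, X=1) weight 1/32
Group by X:
  weight(X=1) = 1/16
  weight(X=2) = 1/8
Total weight = 1/16 + 1/8 = 3/16
P(X=1 | obs) = 1/16 / 3/16 = 1/3
P(X=2 | obs) = 1/8 / 3/16 = 2/3
argmax = 2

argmax_v P(X = v | obs) = 2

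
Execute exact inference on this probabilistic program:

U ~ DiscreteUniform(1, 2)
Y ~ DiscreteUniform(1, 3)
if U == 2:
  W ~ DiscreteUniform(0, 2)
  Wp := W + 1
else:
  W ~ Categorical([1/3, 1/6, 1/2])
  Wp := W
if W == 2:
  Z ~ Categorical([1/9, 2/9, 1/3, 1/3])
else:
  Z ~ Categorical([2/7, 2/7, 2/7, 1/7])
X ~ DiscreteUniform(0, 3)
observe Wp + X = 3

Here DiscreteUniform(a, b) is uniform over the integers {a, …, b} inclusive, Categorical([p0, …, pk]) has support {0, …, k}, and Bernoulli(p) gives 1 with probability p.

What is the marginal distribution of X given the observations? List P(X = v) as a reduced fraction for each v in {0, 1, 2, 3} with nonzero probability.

Enumerate traces; 72 have nonzero weight after conditioning:
  (U=1, Y=1, W=0, Z=0, X=3) weight 1/252
  (U=1, Y=1, W=0, Z=1, X=3) weight 1/252
  (U=1, Y=1, W=0, Z=2, X=3) weight 1/252
  (U=1, Y=1, W=0, Z=3, X=3) weight 1/504
  (U=1, Y=1, W=1, Z=0, X=2) weight 1/504
  (U=1, Y=1, W=1, Z=1, X=2) weight 1/504
  (U=1, Y=1, W=1, Z=2, X=2) weight 1/504
  (U=1, Y=1, W=1, Z=3, X=2) weight 1/1008
  (U=1, Y=1, W=2, Z=0, X=1) weight 1/432
  (U=2, Y=1, W=2, Z=0, X=0) weight 1/648
  … 62 more
Group by X:
  weight(X=0) = 1/24
  weight(X=1) = 5/48
  weight(X=2) = 1/16
  weight(X=3) = 1/24
Total weight = 1/24 + 5/48 + 1/16 + 1/24 = 1/4
P(X=0 | obs) = 1/24 / 1/4 = 1/6
P(X=1 | obs) = 5/48 / 1/4 = 5/12
P(X=2 | obs) = 1/16 / 1/4 = 1/4
P(X=3 | obs) = 1/24 / 1/4 = 1/6

P(X=0) = 1/6, P(X=1) = 5/12, P(X=2) = 1/4, P(X=3) = 1/6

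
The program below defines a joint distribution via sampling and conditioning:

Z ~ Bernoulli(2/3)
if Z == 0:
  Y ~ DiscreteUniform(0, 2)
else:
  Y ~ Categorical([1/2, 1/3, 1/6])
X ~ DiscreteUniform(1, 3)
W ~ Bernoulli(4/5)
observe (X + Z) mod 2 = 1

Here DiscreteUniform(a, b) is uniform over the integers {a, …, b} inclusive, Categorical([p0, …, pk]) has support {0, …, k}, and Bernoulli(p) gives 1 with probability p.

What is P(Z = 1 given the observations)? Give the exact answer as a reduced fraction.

P(Z = 1 | obs) = 1/2

Enumerate traces; 18 have nonzero weight after conditioning:
  (Z=0, Y=0, X=1, W=0) weight 1/135
  (Z=0, Y=0, X=1, W=1) weight 4/135
  (Z=0, Y=0, X=3, W=0) weight 1/135
  (Z=0, Y=0, X=3, W=1) weight 4/135
  (Z=0, Y=1, X=1, W=0) weight 1/135
  (Z=0, Y=1, X=1, W=1) weight 4/135
  (Z=0, Y=1, X=3, W=0) weight 1/135
  (Z=0, Y=1, X=3, W=1) weight 4/135
  (Z=1, Y=0, X=2, W=0) weight 1/45
  … 9 more
Group by Z:
  weight(Z=0) = 2/9
  weight(Z=1) = 2/9
Total weight = 2/9 + 2/9 = 4/9
P(Z=0 | obs) = 2/9 / 4/9 = 1/2
P(Z=1 | obs) = 2/9 / 4/9 = 1/2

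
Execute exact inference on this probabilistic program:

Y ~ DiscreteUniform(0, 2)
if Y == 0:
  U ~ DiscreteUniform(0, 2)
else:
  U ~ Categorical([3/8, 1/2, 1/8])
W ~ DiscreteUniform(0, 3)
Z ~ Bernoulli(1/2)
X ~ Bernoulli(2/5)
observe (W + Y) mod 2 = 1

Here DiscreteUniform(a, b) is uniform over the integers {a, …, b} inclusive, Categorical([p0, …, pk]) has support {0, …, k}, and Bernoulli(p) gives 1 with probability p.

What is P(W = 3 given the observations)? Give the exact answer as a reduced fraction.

Enumerate traces; 72 have nonzero weight after conditioning:
  (Y=0, U=0, W=1, Z=0, X=0) weight 1/120
  (Y=0, U=0, W=1, Z=0, X=1) weight 1/180
  (Y=0, U=0, W=1, Z=1, X=0) weight 1/120
  (Y=0, U=0, W=1, Z=1, X=1) weight 1/180
  (Y=0, U=0, W=3, Z=0, X=0) weight 1/120
  (Y=0, U=0, W=3, Z=0, X=1) weight 1/180
  (Y=0, U=0, W=3, Z=1, X=0) weight 1/120
  (Y=0, U=0, W=3, Z=1, X=1) weight 1/180
  (Y=1, U=0, W=0, Z=0, X=0) weight 3/320
  (Y=1, U=0, W=2, Z=0, X=0) weight 3/320
  … 62 more
Group by W:
  weight(W=0) = 1/12
  weight(W=1) = 1/6
  weight(W=2) = 1/12
  weight(W=3) = 1/6
Total weight = 1/12 + 1/6 + 1/12 + 1/6 = 1/2
P(W=0 | obs) = 1/12 / 1/2 = 1/6
P(W=1 | obs) = 1/6 / 1/2 = 1/3
P(W=2 | obs) = 1/12 / 1/2 = 1/6
P(W=3 | obs) = 1/6 / 1/2 = 1/3

P(W = 3 | obs) = 1/3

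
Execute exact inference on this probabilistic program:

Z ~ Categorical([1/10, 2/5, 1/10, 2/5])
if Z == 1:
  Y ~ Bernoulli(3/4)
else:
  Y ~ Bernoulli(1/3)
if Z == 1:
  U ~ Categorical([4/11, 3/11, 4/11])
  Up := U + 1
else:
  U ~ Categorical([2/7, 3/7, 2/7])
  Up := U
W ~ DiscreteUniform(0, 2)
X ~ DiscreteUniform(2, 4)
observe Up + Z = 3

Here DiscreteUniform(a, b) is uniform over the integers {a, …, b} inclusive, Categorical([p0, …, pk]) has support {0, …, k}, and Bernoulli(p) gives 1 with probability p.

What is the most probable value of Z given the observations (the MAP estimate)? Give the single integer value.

Enumerate traces; 54 have nonzero weight after conditioning:
  (Z=1, Y=0, U=1, W=0, X=2) weight 1/330
  (Z=1, Y=0, U=1, W=0, X=3) weight 1/330
  (Z=1, Y=0, U=1, W=0, X=4) weight 1/330
  (Z=1, Y=0, U=1, W=1, X=2) weight 1/330
  (Z=1, Y=0, U=1, W=1, X=3) weight 1/330
  (Z=1, Y=0, U=1, W=1, X=4) weight 1/330
  (Z=1, Y=0, U=1, W=2, X=2) weight 1/330
  (Z=1, Y=0, U=1, W=2, X=3) weight 1/330
  (Z=2, Y=0, U=1, W=0, X=2) weight 1/315
  (Z=3, Y=0, U=0, W=0, X=2) weight 8/945
  … 44 more
Group by Z:
  weight(Z=1) = 6/55
  weight(Z=2) = 3/70
  weight(Z=3) = 4/35
Total weight = 6/55 + 3/70 + 4/35 = 41/154
P(Z=1 | obs) = 6/55 / 41/154 = 84/205
P(Z=2 | obs) = 3/70 / 41/154 = 33/205
P(Z=3 | obs) = 4/35 / 41/154 = 88/205
argmax = 3

argmax_v P(Z = v | obs) = 3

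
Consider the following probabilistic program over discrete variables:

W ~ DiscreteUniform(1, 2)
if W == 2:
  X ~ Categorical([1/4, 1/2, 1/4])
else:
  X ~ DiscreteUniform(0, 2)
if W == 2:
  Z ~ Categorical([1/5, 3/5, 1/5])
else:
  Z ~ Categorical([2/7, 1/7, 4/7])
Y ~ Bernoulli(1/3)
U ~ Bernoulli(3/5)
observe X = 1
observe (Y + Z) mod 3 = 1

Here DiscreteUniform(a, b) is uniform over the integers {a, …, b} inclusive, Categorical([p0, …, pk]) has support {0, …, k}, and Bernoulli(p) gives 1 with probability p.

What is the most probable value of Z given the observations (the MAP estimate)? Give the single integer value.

argmax_v P(Z = v | obs) = 1

Enumerate traces; 8 have nonzero weight after conditioning:
  (W=1, X=1, Z=0, Y=1, U=0) weight 2/315
  (W=1, X=1, Z=0, Y=1, U=1) weight 1/105
  (W=1, X=1, Z=1, Y=0, U=0) weight 2/315
  (W=1, X=1, Z=1, Y=0, U=1) weight 1/105
  (W=2, X=1, Z=0, Y=1, U=0) weight 1/150
  (W=2, X=1, Z=0, Y=1, U=1) weight 1/100
  (W=2, X=1, Z=1, Y=0, U=0) weight 1/25
  (W=2, X=1, Z=1, Y=0, U=1) weight 3/50
Group by Z:
  weight(Z=0) = 41/1260
  weight(Z=1) = 73/630
Total weight = 41/1260 + 73/630 = 187/1260
P(Z=0 | obs) = 41/1260 / 187/1260 = 41/187
P(Z=1 | obs) = 73/630 / 187/1260 = 146/187
argmax = 1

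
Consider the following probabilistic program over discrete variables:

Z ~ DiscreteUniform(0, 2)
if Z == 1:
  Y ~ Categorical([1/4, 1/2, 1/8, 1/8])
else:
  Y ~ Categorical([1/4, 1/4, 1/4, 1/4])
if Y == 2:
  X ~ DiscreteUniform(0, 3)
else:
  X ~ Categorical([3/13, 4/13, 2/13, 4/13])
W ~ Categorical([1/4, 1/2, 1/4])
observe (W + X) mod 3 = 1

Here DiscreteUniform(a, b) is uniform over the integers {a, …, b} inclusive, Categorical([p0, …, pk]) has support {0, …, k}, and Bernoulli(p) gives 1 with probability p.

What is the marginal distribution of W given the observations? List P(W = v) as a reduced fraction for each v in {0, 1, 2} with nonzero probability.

P(W=0) = 369/1910, P(W=1) = 662/955, P(W=2) = 217/1910

Enumerate traces; 48 have nonzero weight after conditioning:
  (Z=0, Y=0, X=0, W=1) weight 1/104
  (Z=0, Y=0, X=1, W=0) weight 1/156
  (Z=0, Y=0, X=2, W=2) weight 1/312
  (Z=0, Y=0, X=3, W=1) weight 1/78
  (Z=0, Y=1, X=0, W=1) weight 1/104
  (Z=0, Y=1, X=1, W=0) weight 1/156
  (Z=0, Y=1, X=2, W=2) weight 1/312
  (Z=0, Y=1, X=3, W=1) weight 1/78
  … 40 more
Group by W:
  weight(W=0) = 123/1664
  weight(W=1) = 331/1248
  weight(W=2) = 217/4992
Total weight = 123/1664 + 331/1248 + 217/4992 = 955/2496
P(W=0 | obs) = 123/1664 / 955/2496 = 369/1910
P(W=1 | obs) = 331/1248 / 955/2496 = 662/955
P(W=2 | obs) = 217/4992 / 955/2496 = 217/1910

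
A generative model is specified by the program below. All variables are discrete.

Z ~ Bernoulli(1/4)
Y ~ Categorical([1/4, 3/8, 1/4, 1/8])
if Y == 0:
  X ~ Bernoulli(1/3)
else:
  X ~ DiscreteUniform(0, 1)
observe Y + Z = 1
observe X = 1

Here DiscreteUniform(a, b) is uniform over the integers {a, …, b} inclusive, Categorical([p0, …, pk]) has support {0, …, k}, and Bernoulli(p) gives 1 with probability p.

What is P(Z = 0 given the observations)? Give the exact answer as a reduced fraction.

Enumerate traces; 2 have nonzero weight after conditioning:
  (Z=0, Y=1, X=1) weight 9/64
  (Z=1, Y=0, X=1) weight 1/48
Group by Z:
  weight(Z=0) = 9/64
  weight(Z=1) = 1/48
Total weight = 9/64 + 1/48 = 31/192
P(Z=0 | obs) = 9/64 / 31/192 = 27/31
P(Z=1 | obs) = 1/48 / 31/192 = 4/31

P(Z = 0 | obs) = 27/31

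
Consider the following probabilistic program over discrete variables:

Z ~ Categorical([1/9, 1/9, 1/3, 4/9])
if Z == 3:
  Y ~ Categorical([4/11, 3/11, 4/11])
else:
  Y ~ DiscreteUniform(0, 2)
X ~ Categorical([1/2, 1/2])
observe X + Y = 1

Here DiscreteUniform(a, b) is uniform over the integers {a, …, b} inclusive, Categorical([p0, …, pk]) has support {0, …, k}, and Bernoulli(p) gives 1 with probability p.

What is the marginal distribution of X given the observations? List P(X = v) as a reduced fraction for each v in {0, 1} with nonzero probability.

Enumerate traces; 8 have nonzero weight after conditioning:
  (Z=0, Y=0, X=1) weight 1/54
  (Z=0, Y=1, X=0) weight 1/54
  (Z=1, Y=0, X=1) weight 1/54
  (Z=1, Y=1, X=0) weight 1/54
  (Z=2, Y=0, X=1) weight 1/18
  (Z=2, Y=1, X=0) weight 1/18
  (Z=3, Y=0, X=1) weight 8/99
  (Z=3, Y=1, X=0) weight 2/33
Group by X:
  weight(X=0) = 91/594
  weight(X=1) = 103/594
Total weight = 91/594 + 103/594 = 97/297
P(X=0 | obs) = 91/594 / 97/297 = 91/194
P(X=1 | obs) = 103/594 / 97/297 = 103/194

P(X=0) = 91/194, P(X=1) = 103/194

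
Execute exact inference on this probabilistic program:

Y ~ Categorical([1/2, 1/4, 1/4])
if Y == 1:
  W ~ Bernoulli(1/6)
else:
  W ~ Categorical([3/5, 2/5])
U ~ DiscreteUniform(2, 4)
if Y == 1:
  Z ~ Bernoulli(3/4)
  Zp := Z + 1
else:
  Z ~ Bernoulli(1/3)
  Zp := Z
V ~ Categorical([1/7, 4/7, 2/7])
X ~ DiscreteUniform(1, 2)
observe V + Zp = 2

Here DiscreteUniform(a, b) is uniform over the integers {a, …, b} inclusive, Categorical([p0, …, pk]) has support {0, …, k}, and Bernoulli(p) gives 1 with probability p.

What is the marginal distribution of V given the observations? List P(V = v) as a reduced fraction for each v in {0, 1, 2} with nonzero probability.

Enumerate traces; 72 have nonzero weight after conditioning:
  (Y=0, W=0, U=2, Z=0, V=2, X=1) weight 1/105
  (Y=0, W=0, U=2, Z=0, V=2, X=2) weight 1/105
  (Y=0, W=0, U=2, Z=1, V=1, X=1) weight 1/105
  (Y=0, W=0, U=2, Z=1, V=1, X=2) weight 1/105
  (Y=0, W=0, U=3, Z=0, V=2, X=1) weight 1/105
  (Y=0, W=0, U=3, Z=0, V=2, X=2) weight 1/105
  (Y=0, W=0, U=3, Z=1, V=1, X=1) weight 1/105
  (Y=0, W=0, U=3, Z=1, V=1, X=2) weight 1/105
  (Y=1, W=0, U=2, Z=1, V=0, X=1) weight 5/1344
  … 63 more
Group by V:
  weight(V=0) = 3/112
  weight(V=1) = 5/28
  weight(V=2) = 1/7
Total weight = 3/112 + 5/28 + 1/7 = 39/112
P(V=0 | obs) = 3/112 / 39/112 = 1/13
P(V=1 | obs) = 5/28 / 39/112 = 20/39
P(V=2 | obs) = 1/7 / 39/112 = 16/39

P(V=0) = 1/13, P(V=1) = 20/39, P(V=2) = 16/39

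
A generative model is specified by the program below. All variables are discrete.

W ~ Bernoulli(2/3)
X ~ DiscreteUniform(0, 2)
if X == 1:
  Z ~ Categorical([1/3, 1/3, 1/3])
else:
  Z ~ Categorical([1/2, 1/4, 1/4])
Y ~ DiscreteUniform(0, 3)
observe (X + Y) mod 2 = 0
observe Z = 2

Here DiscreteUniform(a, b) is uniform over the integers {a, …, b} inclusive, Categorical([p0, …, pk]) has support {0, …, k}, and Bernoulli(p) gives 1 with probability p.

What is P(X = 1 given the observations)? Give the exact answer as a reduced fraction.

P(X = 1 | obs) = 2/5

Enumerate traces; 12 have nonzero weight after conditioning:
  (W=0, X=0, Z=2, Y=0) weight 1/144
  (W=0, X=0, Z=2, Y=2) weight 1/144
  (W=0, X=1, Z=2, Y=1) weight 1/108
  (W=0, X=1, Z=2, Y=3) weight 1/108
  (W=0, X=2, Z=2, Y=0) weight 1/144
  (W=0, X=2, Z=2, Y=2) weight 1/144
  (W=1, X=0, Z=2, Y=0) weight 1/72
  (W=1, X=0, Z=2, Y=2) weight 1/72
  … 4 more
Group by X:
  weight(X=0) = 1/24
  weight(X=1) = 1/18
  weight(X=2) = 1/24
Total weight = 1/24 + 1/18 + 1/24 = 5/36
P(X=0 | obs) = 1/24 / 5/36 = 3/10
P(X=1 | obs) = 1/18 / 5/36 = 2/5
P(X=2 | obs) = 1/24 / 5/36 = 3/10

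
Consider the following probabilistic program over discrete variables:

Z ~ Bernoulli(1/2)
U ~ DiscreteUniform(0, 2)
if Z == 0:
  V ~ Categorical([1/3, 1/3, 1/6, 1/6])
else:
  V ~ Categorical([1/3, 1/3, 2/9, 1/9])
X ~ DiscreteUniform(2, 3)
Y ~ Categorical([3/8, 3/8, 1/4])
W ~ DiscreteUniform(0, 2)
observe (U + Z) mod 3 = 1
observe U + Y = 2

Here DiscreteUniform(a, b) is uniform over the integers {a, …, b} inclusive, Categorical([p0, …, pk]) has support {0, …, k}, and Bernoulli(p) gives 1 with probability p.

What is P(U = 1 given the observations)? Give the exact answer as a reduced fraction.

P(U = 1 | obs) = 3/5

Enumerate traces; 48 have nonzero weight after conditioning:
  (Z=0, U=1, V=0, X=2, Y=1, W=0) weight 1/288
  (Z=0, U=1, V=0, X=2, Y=1, W=1) weight 1/288
  (Z=0, U=1, V=0, X=2, Y=1, W=2) weight 1/288
  (Z=0, U=1, V=0, X=3, Y=1, W=0) weight 1/288
  (Z=0, U=1, V=0, X=3, Y=1, W=1) weight 1/288
  (Z=0, U=1, V=0, X=3, Y=1, W=2) weight 1/288
  (Z=0, U=1, V=1, X=2, Y=1, W=0) weight 1/288
  (Z=0, U=1, V=1, X=2, Y=1, W=1) weight 1/288
  (Z=1, U=0, V=0, X=2, Y=2, W=0) weight 1/432
  … 39 more
Group by U:
  weight(U=0) = 1/24
  weight(U=1) = 1/16
Total weight = 1/24 + 1/16 = 5/48
P(U=0 | obs) = 1/24 / 5/48 = 2/5
P(U=1 | obs) = 1/16 / 5/48 = 3/5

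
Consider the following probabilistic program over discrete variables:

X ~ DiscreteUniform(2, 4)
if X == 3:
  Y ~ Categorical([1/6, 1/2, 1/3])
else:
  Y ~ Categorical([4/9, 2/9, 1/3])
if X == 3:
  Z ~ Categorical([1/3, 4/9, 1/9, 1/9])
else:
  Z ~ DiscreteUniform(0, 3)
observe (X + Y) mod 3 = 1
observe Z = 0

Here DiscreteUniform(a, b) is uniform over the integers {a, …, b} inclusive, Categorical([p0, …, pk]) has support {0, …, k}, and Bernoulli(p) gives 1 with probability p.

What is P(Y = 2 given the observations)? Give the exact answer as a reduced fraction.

P(Y = 2 | obs) = 3/13

Enumerate traces; 3 have nonzero weight after conditioning:
  (X=2, Y=2, Z=0) weight 1/36
  (X=3, Y=1, Z=0) weight 1/18
  (X=4, Y=0, Z=0) weight 1/27
Group by Y:
  weight(Y=0) = 1/27
  weight(Y=1) = 1/18
  weight(Y=2) = 1/36
Total weight = 1/27 + 1/18 + 1/36 = 13/108
P(Y=0 | obs) = 1/27 / 13/108 = 4/13
P(Y=1 | obs) = 1/18 / 13/108 = 6/13
P(Y=2 | obs) = 1/36 / 13/108 = 3/13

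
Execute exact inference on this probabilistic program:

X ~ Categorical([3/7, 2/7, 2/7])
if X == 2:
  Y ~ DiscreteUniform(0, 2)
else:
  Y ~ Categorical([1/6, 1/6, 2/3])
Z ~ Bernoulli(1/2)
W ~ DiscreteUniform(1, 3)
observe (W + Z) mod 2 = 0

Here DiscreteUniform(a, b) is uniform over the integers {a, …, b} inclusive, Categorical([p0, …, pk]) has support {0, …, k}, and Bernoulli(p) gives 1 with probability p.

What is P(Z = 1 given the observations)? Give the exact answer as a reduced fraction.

Enumerate traces; 27 have nonzero weight after conditioning:
  (X=0, Y=0, Z=0, W=2) weight 1/84
  (X=0, Y=0, Z=1, W=1) weight 1/84
  (X=0, Y=0, Z=1, W=3) weight 1/84
  (X=0, Y=1, Z=0, W=2) weight 1/84
  (X=0, Y=1, Z=1, W=1) weight 1/84
  (X=0, Y=1, Z=1, W=3) weight 1/84
  (X=0, Y=2, Z=0, W=2) weight 1/21
  (X=0, Y=2, Z=1, W=1) weight 1/21
  … 19 more
Group by Z:
  weight(Z=0) = 1/6
  weight(Z=1) = 1/3
Total weight = 1/6 + 1/3 = 1/2
P(Z=0 | obs) = 1/6 / 1/2 = 1/3
P(Z=1 | obs) = 1/3 / 1/2 = 2/3

P(Z = 1 | obs) = 2/3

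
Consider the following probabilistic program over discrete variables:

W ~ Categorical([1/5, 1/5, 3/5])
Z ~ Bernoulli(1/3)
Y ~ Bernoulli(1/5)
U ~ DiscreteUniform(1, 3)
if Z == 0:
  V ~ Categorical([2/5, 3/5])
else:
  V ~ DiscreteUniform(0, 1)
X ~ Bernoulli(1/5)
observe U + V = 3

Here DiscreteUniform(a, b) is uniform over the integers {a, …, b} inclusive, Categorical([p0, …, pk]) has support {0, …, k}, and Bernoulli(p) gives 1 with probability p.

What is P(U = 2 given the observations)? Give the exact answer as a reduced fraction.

Enumerate traces; 48 have nonzero weight after conditioning:
  (W=0, Z=0, Y=0, U=2, V=1, X=0) weight 32/1875
  (W=0, Z=0, Y=0, U=2, V=1, X=1) weight 8/1875
  (W=0, Z=0, Y=0, U=3, V=0, X=0) weight 64/5625
  (W=0, Z=0, Y=0, U=3, V=0, X=1) weight 16/5625
  (W=0, Z=0, Y=1, U=2, V=1, X=0) weight 8/1875
  (W=0, Z=0, Y=1, U=2, V=1, X=1) weight 2/1875
  (W=0, Z=0, Y=1, U=3, V=0, X=0) weight 16/5625
  (W=0, Z=0, Y=1, U=3, V=0, X=1) weight 4/5625
  … 40 more
Group by U:
  weight(U=2) = 17/90
  weight(U=3) = 13/90
Total weight = 17/90 + 13/90 = 1/3
P(U=2 | obs) = 17/90 / 1/3 = 17/30
P(U=3 | obs) = 13/90 / 1/3 = 13/30

P(U = 2 | obs) = 17/30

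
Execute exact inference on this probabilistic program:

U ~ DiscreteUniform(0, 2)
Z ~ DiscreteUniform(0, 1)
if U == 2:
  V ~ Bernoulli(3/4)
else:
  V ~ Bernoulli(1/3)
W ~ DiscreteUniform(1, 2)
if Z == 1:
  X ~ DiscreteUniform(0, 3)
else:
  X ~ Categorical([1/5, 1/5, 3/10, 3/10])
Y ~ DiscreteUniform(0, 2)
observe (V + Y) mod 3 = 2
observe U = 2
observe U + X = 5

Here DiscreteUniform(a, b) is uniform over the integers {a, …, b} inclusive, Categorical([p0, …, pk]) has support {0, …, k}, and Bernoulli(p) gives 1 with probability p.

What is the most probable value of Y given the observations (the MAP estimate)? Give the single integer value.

argmax_v P(Y = v | obs) = 1

Enumerate traces; 8 have nonzero weight after conditioning:
  (U=2, Z=0, V=0, W=1, X=3, Y=2) weight 1/480
  (U=2, Z=0, V=0, W=2, X=3, Y=2) weight 1/480
  (U=2, Z=0, V=1, W=1, X=3, Y=1) weight 1/160
  (U=2, Z=0, V=1, W=2, X=3, Y=1) weight 1/160
  (U=2, Z=1, V=0, W=1, X=3, Y=2) weight 1/576
  (U=2, Z=1, V=0, W=2, X=3, Y=2) weight 1/576
  (U=2, Z=1, V=1, W=1, X=3, Y=1) weight 1/192
  (U=2, Z=1, V=1, W=2, X=3, Y=1) weight 1/192
Group by Y:
  weight(Y=1) = 11/480
  weight(Y=2) = 11/1440
Total weight = 11/480 + 11/1440 = 11/360
P(Y=1 | obs) = 11/480 / 11/360 = 3/4
P(Y=2 | obs) = 11/1440 / 11/360 = 1/4
argmax = 1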